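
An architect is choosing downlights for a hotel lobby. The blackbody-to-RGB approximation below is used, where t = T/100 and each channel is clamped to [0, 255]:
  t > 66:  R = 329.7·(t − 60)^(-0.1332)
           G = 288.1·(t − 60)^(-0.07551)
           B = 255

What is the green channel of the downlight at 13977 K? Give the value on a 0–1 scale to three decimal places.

t = 13977/100 = 139.77; the t > 66 branch applies.
G = 288.1·(139.77 − 60)^(-0.07551) = 288.1·79.77^(-0.07551) = 288.1·0.71844 = 206.983.
On a 0–1 scale: 206.983/255 = 0.8117 → 0.812.

0.812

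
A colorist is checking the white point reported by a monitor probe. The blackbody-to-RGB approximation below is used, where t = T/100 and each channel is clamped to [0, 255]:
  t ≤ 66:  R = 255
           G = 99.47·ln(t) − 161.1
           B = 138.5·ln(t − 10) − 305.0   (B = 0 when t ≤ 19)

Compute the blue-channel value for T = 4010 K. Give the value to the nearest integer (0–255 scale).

t = 4010/100 = 40.1; the t ≤ 66 branch applies.
B = 138.5·ln(40.1 − 10) − 305.0 = 138.5·ln 30.1 − 305.0 = 138.5·3.4045 − 305.0 = 166.527.
Rounded: 167.

167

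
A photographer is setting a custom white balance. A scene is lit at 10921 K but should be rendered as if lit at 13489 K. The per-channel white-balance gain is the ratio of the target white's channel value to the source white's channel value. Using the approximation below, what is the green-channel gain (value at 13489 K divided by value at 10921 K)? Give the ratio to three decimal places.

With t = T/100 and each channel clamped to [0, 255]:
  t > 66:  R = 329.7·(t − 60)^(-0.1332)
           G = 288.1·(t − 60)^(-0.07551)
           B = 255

0.969

At 10921 K (t = 109.21):
  G = 288.1·(109.21 − 60)^(-0.07551) = 288.1·49.21^(-0.07551) = 288.1·0.74513 = 214.672.
At 13489 K (t = 134.89):
  G = 288.1·(134.89 − 60)^(-0.07551) = 288.1·74.89^(-0.07551) = 288.1·0.72188 = 207.972.
Gain = 207.972 / 214.672 = 0.9688 → 0.969.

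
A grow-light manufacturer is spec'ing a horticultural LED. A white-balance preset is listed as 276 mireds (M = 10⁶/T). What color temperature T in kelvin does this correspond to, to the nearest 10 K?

T = 10⁶ / 276 = 3623.19 K → 3620 K.

3620 K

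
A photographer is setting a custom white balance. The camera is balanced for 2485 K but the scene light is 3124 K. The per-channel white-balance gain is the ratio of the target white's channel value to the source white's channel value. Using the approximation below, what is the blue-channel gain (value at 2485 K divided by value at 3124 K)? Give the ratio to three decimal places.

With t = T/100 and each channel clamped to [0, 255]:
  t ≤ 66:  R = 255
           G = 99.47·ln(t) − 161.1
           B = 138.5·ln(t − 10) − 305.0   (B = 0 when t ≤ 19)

0.581

At 3124 K (t = 31.24):
  B = 138.5·ln(31.24 − 10) − 305.0 = 138.5·ln 21.24 − 305.0 = 138.5·3.0559 − 305.0 = 118.240.
At 2485 K (t = 24.85):
  B = 138.5·ln(24.85 − 10) − 305.0 = 138.5·ln 14.85 − 305.0 = 138.5·2.6980 − 305.0 = 68.673.
Gain = 68.673 / 118.240 = 0.5808 → 0.581.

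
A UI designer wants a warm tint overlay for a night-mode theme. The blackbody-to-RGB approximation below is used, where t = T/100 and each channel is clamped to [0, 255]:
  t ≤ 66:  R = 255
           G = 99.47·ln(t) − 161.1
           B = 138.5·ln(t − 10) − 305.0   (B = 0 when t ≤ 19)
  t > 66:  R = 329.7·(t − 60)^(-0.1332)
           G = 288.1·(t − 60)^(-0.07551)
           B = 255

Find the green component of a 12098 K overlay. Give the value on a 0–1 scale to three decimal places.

0.828

t = 12098/100 = 120.98; the t > 66 branch applies.
G = 288.1·(120.98 − 60)^(-0.07551) = 288.1·60.98^(-0.07551) = 288.1·0.73316 = 211.224.
On a 0–1 scale: 211.224/255 = 0.8283 → 0.828.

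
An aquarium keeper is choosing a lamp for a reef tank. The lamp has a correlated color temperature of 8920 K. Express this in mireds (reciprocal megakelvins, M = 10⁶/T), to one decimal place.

M = 10⁶ / 8920 = 112.108 → 112.1 mireds.

112.1 mireds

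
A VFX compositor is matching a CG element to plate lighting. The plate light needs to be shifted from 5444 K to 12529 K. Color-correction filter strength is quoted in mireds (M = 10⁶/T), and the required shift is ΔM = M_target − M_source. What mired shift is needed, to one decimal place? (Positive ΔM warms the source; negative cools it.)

-103.9 mireds

M_source = 10⁶/5444 = 183.688; M_target = 10⁶/12529 = 79.815.
ΔM = 79.815 − 183.688 = -103.874 → -103.9 mireds, a cooling shift.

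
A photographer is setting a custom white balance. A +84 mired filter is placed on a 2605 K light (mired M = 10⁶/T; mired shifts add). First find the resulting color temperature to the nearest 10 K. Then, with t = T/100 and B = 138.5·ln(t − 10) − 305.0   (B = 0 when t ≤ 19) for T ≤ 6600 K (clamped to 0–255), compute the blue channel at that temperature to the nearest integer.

M_in = 10⁶/2605 = 383.88; M_out = 383.88 + (+84) = 467.88.
T_out = 10⁶/467.88 = 2137.3 K → 2140 K; t = 21.4.
B = 138.5·ln(21.4 − 10) − 305.0 = 138.5·ln 11.4 − 305.0 = 138.5·2.4336 − 305.0 = 32.055.
Rounded: 32.

32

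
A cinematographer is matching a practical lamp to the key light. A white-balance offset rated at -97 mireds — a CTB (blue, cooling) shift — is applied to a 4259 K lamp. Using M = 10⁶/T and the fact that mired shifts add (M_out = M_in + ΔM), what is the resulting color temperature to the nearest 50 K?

M_in = 10⁶/4259 = 234.80 mireds.
M_out = 234.80 + (-97) = 137.80 mireds.
T_out = 10⁶/137.80 = 7257.1 K → 7250 K.

7250 K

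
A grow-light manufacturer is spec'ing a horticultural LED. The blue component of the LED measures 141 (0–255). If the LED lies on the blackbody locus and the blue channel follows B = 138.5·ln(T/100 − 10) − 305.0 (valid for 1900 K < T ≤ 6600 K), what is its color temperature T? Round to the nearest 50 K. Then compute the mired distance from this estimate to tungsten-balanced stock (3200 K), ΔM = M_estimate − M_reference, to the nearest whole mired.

-27 mireds

ln(t − 10) = (141 + 305.0) / 138.5 = 3.2202.
t − 10 = e^3.2202 = 25.034, so t = 35.034.
T = 100·t = 3503 K → 3500 K to the nearest 50 K.
M_estimate = 10⁶/3500 = 285.71; M_reference = 10⁶/3200 = 312.50.
ΔM = 285.71 − 312.50 = -26.79 → -27 mireds.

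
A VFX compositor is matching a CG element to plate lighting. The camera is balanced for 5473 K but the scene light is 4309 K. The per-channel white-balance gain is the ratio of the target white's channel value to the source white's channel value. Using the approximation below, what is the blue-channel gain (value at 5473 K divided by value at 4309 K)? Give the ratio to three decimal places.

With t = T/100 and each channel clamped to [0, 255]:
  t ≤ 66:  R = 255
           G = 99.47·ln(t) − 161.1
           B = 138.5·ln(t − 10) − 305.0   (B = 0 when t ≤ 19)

1.232

At 4309 K (t = 43.09):
  B = 138.5·ln(43.09 − 10) − 305.0 = 138.5·ln 33.09 − 305.0 = 138.5·3.4992 − 305.0 = 179.644.
At 5473 K (t = 54.73):
  B = 138.5·ln(54.73 − 10) − 305.0 = 138.5·ln 44.73 − 305.0 = 138.5·3.8006 − 305.0 = 221.389.
Gain = 221.389 / 179.644 = 1.2324 → 1.232.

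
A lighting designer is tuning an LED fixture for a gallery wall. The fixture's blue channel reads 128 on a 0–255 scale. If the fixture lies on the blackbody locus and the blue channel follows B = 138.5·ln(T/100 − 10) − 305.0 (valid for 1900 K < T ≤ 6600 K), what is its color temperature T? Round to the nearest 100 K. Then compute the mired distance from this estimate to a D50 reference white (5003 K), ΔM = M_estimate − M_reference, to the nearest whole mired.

ln(t − 10) = (128 + 305.0) / 138.5 = 3.1264.
t − 10 = e^3.1264 = 22.791, so t = 32.791.
T = 100·t = 3279 K → 3300 K to the nearest 100 K.
M_estimate = 10⁶/3300 = 303.03; M_reference = 10⁶/5003 = 199.88.
ΔM = 303.03 − 199.88 = 103.15 → +103 mireds.

+103 mireds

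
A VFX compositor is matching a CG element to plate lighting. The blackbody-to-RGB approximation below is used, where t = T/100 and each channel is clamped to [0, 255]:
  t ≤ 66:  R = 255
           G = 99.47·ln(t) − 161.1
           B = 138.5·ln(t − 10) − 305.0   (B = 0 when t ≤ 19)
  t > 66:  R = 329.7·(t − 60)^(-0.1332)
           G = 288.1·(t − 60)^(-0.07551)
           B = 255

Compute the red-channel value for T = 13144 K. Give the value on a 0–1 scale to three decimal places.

0.732

t = 13144/100 = 131.44; the t > 66 branch applies.
R = 329.7·(131.44 − 60)^(-0.1332) = 329.7·71.44^(-0.1332) = 329.7·0.56631 = 186.713.
On a 0–1 scale: 186.713/255 = 0.7322 → 0.732.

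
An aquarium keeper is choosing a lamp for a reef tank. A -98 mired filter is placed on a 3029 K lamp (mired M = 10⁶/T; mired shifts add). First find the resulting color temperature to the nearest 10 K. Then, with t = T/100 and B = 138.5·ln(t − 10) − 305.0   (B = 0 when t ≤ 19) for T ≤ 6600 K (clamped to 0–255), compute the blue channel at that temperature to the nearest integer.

180

M_in = 10⁶/3029 = 330.14; M_out = 330.14 + (-98) = 232.14.
T_out = 10⁶/232.14 = 4307.7 K → 4310 K; t = 43.1.
B = 138.5·ln(43.1 − 10) − 305.0 = 138.5·ln 33.1 − 305.0 = 138.5·3.4995 − 305.0 = 179.685.
Rounded: 180.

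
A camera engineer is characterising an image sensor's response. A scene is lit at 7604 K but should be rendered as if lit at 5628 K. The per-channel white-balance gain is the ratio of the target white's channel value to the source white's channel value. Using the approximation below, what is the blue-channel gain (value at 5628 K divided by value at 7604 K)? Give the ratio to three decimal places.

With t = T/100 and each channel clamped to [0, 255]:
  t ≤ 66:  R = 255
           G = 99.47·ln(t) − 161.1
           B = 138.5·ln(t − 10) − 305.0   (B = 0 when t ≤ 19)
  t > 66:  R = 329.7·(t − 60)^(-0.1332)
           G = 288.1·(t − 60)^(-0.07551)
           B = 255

At 7604 K (t = 76.04):
  B = 255 by definition for t > 66.
At 5628 K (t = 56.28):
  B = 138.5·ln(56.28 − 10) − 305.0 = 138.5·ln 46.28 − 305.0 = 138.5·3.8347 − 305.0 = 226.107.
Gain = 226.107 / 255.000 = 0.8867 → 0.887.

0.887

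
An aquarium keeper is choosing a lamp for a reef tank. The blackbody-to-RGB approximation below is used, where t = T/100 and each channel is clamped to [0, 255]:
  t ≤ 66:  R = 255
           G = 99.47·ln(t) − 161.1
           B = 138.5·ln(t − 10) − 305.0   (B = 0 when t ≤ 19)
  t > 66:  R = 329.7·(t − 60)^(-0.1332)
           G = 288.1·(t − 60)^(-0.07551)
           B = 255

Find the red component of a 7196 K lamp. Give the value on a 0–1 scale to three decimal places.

t = 7196/100 = 71.96; the t > 66 branch applies.
R = 329.7·(71.96 − 60)^(-0.1332) = 329.7·11.96^(-0.1332) = 329.7·0.71853 = 236.900.
On a 0–1 scale: 236.900/255 = 0.9290 → 0.929.

0.929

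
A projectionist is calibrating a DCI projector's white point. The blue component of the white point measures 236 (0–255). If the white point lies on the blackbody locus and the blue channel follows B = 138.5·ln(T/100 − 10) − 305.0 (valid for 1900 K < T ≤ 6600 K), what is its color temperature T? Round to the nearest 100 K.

ln(t − 10) = (236 + 305.0) / 138.5 = 3.9061.
t − 10 = e^3.9061 = 49.707, so t = 59.707.
T = 100·t = 5971 K → 6000 K to the nearest 100 K.

6000 K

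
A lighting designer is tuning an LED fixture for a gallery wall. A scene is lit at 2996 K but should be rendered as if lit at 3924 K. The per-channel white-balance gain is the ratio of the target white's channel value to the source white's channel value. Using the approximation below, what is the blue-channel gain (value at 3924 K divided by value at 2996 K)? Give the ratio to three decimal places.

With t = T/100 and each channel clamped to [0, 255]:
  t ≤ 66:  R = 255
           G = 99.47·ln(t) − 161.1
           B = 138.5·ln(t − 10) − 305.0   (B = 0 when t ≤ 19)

1.482

At 2996 K (t = 29.96):
  B = 138.5·ln(29.96 − 10) − 305.0 = 138.5·ln 19.96 − 305.0 = 138.5·2.9937 − 305.0 = 109.632.
At 3924 K (t = 39.24):
  B = 138.5·ln(39.24 − 10) − 305.0 = 138.5·ln 29.24 − 305.0 = 138.5·3.3755 − 305.0 = 162.512.
Gain = 162.512 / 109.632 = 1.4823 → 1.482.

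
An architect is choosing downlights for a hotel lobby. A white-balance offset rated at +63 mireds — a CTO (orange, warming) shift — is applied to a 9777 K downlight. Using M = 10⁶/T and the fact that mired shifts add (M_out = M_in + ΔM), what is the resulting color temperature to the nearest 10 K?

6050 K

M_in = 10⁶/9777 = 102.28 mireds.
M_out = 102.28 + (+63) = 165.28 mireds.
T_out = 10⁶/165.28 = 6050.3 K → 6050 K.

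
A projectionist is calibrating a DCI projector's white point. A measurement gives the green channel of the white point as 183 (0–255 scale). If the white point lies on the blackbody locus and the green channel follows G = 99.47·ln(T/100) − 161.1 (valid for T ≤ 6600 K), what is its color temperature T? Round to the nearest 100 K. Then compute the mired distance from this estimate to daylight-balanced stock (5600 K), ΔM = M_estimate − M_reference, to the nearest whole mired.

+134 mireds

ln t = (183 + 161.1) / 99.47 = 3.4593.
t = e^3.4593 = 31.796.
T = 100·t = 3180 K → 3200 K to the nearest 100 K.
M_estimate = 10⁶/3200 = 312.50; M_reference = 10⁶/5600 = 178.57.
ΔM = 312.50 − 178.57 = 133.93 → +134 mireds.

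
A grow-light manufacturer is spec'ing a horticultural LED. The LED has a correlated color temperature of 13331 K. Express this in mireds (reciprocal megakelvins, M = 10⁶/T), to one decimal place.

M = 10⁶ / 13331 = 75.013 → 75.0 mireds.

75.0 mireds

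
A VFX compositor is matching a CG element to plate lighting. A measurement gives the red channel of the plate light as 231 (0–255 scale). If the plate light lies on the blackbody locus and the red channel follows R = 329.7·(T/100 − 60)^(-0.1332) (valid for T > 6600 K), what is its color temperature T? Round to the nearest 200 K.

7400 K

(t − 60)^(-0.1332) = 231/329.7 = 0.70064.
t − 60 = 0.70064^(1/-0.1332) = 0.70064^(-7.508) = 14.453, so t = 74.453.
T = 100·t = 7445 K → 7400 K to the nearest 200 K.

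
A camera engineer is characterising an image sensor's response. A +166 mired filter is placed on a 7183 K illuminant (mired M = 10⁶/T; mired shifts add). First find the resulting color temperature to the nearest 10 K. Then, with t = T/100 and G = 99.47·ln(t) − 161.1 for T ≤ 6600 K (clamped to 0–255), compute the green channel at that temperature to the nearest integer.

186

M_in = 10⁶/7183 = 139.22; M_out = 139.22 + (+166) = 305.22.
T_out = 10⁶/305.22 = 3276.4 K → 3280 K; t = 32.8.
G = 99.47·ln 32.8 − 161.1 = 99.47·3.4904 − 161.1 = 186.093.
Rounded: 186.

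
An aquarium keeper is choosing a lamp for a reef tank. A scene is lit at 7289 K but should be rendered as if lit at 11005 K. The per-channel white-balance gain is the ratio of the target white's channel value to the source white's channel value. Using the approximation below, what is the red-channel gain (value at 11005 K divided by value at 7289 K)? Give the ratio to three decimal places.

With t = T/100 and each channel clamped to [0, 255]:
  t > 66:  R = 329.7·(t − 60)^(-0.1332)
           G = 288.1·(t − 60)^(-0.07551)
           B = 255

At 7289 K (t = 72.89):
  R = 329.7·(72.89 − 60)^(-0.1332) = 329.7·12.89^(-0.1332) = 329.7·0.71140 = 234.549.
At 11005 K (t = 110.05):
  R = 329.7·(110.05 − 60)^(-0.1332) = 329.7·50.05^(-0.1332) = 329.7·0.59380 = 195.775.
Gain = 195.775 / 234.549 = 0.8347 → 0.835.

0.835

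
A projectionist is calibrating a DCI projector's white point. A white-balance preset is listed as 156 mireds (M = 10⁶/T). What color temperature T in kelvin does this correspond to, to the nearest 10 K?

6410 K

T = 10⁶ / 156 = 6410.26 K → 6410 K.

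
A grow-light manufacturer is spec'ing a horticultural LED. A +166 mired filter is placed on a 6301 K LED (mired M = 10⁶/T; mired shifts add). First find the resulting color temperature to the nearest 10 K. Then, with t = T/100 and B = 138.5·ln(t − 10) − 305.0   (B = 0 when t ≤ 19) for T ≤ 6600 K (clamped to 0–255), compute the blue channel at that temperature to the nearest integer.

115

M_in = 10⁶/6301 = 158.70; M_out = 158.70 + (+166) = 324.70.
T_out = 10⁶/324.70 = 3079.7 K → 3080 K; t = 30.8.
B = 138.5·ln(30.8 − 10) − 305.0 = 138.5·ln 20.8 − 305.0 = 138.5·3.0350 − 305.0 = 115.341.
Rounded: 115.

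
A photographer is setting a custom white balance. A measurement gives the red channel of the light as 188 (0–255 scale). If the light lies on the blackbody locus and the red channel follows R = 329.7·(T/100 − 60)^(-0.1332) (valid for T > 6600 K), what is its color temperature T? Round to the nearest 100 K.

12800 K

(t − 60)^(-0.1332) = 188/329.7 = 0.57022.
t − 60 = 0.57022^(1/-0.1332) = 0.57022^(-7.508) = 67.848, so t = 127.848.
T = 100·t = 12785 K → 12800 K to the nearest 100 K.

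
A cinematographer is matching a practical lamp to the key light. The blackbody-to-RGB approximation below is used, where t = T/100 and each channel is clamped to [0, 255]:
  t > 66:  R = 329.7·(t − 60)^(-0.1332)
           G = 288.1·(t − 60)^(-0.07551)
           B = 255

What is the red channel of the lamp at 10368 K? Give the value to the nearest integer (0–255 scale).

199

t = 10368/100 = 103.68; the t > 66 branch applies.
R = 329.7·(103.68 − 60)^(-0.1332) = 329.7·43.68^(-0.1332) = 329.7·0.60466 = 199.358.
Rounded: 199.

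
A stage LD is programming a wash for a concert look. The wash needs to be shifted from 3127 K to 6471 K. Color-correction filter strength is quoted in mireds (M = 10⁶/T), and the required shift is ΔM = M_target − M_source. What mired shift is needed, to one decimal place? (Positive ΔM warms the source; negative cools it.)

M_source = 10⁶/3127 = 319.795; M_target = 10⁶/6471 = 154.536.
ΔM = 154.536 − 319.795 = -165.260 → -165.3 mireds, a cooling shift.

-165.3 mireds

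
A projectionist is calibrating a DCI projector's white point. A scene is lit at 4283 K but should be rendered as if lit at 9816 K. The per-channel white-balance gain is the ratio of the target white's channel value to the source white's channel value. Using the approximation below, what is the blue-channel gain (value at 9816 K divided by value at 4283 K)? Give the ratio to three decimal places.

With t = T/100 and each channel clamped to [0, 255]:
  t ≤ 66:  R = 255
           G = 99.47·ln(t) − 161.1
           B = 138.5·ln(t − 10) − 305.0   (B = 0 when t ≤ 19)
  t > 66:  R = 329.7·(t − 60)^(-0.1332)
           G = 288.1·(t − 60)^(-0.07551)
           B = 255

1.428

At 4283 K (t = 42.83):
  B = 138.5·ln(42.83 − 10) − 305.0 = 138.5·ln 32.83 − 305.0 = 138.5·3.4913 − 305.0 = 178.551.
At 9816 K (t = 98.16):
  B = 255 by definition for t > 66.
Gain = 255.000 / 178.551 = 1.4282 → 1.428.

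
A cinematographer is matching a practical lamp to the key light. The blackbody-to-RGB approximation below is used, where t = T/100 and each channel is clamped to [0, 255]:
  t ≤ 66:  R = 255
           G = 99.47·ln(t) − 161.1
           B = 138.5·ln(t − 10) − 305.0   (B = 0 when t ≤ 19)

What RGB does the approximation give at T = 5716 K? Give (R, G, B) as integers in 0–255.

t = 5716/100 = 57.16; the t ≤ 66 branch applies.
R = 255 by definition for t ≤ 66.
G = 99.47·ln 57.16 − 161.1 = 99.47·4.0459 − 161.1 = 241.341.
B = 138.5·ln(57.16 − 10) − 305.0 = 138.5·ln 47.16 − 305.0 = 138.5·3.8535 − 305.0 = 228.716.
Rounded: (255, 241, 229).

(255, 241, 229)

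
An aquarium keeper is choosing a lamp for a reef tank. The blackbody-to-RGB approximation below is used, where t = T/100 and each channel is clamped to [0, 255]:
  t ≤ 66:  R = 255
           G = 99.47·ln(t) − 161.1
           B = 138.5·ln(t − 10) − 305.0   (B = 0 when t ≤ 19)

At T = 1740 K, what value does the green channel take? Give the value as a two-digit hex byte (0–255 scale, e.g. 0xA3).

t = 1740/100 = 17.4; the t ≤ 66 branch applies.
G = 99.47·ln 17.4 − 161.1 = 99.47·2.8565 − 161.1 = 123.033.
Rounded: 123; in hex, 0x7B.

0x7B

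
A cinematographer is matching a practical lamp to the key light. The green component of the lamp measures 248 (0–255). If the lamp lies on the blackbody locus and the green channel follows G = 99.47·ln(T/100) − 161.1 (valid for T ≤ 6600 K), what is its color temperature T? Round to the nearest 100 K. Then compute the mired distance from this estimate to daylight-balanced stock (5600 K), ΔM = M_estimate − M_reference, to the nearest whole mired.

-15 mireds

ln t = (248 + 161.1) / 99.47 = 4.1128.
t = e^4.1128 = 61.117.
T = 100·t = 6112 K → 6100 K to the nearest 100 K.
M_estimate = 10⁶/6100 = 163.93; M_reference = 10⁶/5600 = 178.57.
ΔM = 163.93 − 178.57 = -14.64 → -15 mireds.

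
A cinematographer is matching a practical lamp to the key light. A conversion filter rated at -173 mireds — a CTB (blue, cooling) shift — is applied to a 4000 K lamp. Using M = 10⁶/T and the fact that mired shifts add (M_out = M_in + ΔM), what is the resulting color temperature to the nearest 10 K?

M_in = 10⁶/4000 = 250.00 mireds.
M_out = 250.00 + (-173) = 77.00 mireds.
T_out = 10⁶/77.00 = 12987.0 K → 12990 K.

12990 K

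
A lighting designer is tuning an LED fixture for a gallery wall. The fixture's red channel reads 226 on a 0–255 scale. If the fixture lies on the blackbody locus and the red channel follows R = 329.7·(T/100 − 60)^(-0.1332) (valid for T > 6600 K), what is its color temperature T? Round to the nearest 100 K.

7700 K

(t − 60)^(-0.1332) = 226/329.7 = 0.68547.
t − 60 = 0.68547^(1/-0.1332) = 0.68547^(-7.508) = 17.034, so t = 77.034.
T = 100·t = 7703 K → 7700 K to the nearest 100 K.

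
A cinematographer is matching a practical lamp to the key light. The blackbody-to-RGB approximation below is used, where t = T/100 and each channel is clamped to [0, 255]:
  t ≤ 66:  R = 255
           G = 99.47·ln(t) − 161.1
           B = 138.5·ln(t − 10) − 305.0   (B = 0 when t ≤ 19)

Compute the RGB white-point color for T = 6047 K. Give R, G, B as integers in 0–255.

R=255, G=247, B=238

t = 6047/100 = 60.47; the t ≤ 66 branch applies.
R = 255 by definition for t ≤ 66.
G = 99.47·ln 60.47 − 161.1 = 99.47·4.1021 − 161.1 = 246.941.
B = 138.5·ln(60.47 − 10) − 305.0 = 138.5·ln 50.47 − 305.0 = 138.5·3.9214 − 305.0 = 238.111.
Rounded: (255, 247, 238).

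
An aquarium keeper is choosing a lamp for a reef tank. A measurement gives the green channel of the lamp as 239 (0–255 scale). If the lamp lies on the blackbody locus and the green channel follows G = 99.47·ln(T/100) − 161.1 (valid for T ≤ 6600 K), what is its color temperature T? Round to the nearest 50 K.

5600 K

ln t = (239 + 161.1) / 99.47 = 4.0223.
t = e^4.0223 = 55.830.
T = 100·t = 5583 K → 5600 K to the nearest 50 K.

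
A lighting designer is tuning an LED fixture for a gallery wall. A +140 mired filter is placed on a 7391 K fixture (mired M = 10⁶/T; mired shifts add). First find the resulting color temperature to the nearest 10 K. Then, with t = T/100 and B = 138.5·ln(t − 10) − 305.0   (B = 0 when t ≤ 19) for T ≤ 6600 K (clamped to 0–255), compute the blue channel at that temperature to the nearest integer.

148

M_in = 10⁶/7391 = 135.30; M_out = 135.30 + (+140) = 275.30.
T_out = 10⁶/275.30 = 3632.4 K → 3630 K; t = 36.3.
B = 138.5·ln(36.3 − 10) − 305.0 = 138.5·ln 26.3 − 305.0 = 138.5·3.2696 − 305.0 = 147.835.
Rounded: 148.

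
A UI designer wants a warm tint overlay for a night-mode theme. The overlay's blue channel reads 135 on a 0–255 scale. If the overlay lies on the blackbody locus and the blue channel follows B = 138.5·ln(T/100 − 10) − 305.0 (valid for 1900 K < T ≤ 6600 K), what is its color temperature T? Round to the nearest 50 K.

3400 K

ln(t − 10) = (135 + 305.0) / 138.5 = 3.1769.
t − 10 = e^3.1769 = 23.972, so t = 33.972.
T = 100·t = 3397 K → 3400 K to the nearest 50 K.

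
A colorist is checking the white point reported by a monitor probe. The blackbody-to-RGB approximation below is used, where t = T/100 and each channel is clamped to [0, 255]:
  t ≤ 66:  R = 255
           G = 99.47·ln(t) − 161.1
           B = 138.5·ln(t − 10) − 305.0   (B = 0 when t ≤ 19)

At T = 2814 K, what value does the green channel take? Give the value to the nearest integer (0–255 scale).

t = 2814/100 = 28.14; the t ≤ 66 branch applies.
G = 99.47·ln 28.14 − 161.1 = 99.47·3.3372 − 161.1 = 170.850.
Rounded: 171.

171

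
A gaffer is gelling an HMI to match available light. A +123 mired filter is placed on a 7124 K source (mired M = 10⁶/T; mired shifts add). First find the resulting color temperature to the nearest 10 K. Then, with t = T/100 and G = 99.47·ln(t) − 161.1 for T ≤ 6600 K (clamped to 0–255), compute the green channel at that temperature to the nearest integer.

201

M_in = 10⁶/7124 = 140.37; M_out = 140.37 + (+123) = 263.37.
T_out = 10⁶/263.37 = 3796.9 K → 3800 K; t = 38.
G = 99.47·ln 38 − 161.1 = 99.47·3.6376 − 161.1 = 200.731.
Rounded: 201.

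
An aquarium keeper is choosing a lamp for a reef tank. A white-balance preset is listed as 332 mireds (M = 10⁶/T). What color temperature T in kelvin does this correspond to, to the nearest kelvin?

3012 K

T = 10⁶ / 332 = 3012.05 K → 3012 K.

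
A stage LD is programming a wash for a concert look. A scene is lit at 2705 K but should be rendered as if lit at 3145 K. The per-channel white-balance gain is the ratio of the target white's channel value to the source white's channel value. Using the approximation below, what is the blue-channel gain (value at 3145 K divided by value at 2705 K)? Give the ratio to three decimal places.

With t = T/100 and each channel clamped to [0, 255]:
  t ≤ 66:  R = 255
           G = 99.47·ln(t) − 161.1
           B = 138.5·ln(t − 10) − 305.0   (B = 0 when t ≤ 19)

At 2705 K (t = 27.05):
  B = 138.5·ln(27.05 − 10) − 305.0 = 138.5·ln 17.05 − 305.0 = 138.5·2.8362 − 305.0 = 87.807.
At 3145 K (t = 31.45):
  B = 138.5·ln(31.45 − 10) − 305.0 = 138.5·ln 21.45 − 305.0 = 138.5·3.0657 − 305.0 = 119.603.
Gain = 119.603 / 87.807 = 1.3621 → 1.362.

1.362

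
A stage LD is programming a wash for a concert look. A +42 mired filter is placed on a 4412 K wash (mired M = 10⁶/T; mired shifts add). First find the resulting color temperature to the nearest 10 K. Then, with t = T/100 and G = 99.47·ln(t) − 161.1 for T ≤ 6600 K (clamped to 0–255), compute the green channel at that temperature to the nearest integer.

M_in = 10⁶/4412 = 226.65; M_out = 226.65 + (+42) = 268.65.
T_out = 10⁶/268.65 = 3722.3 K → 3720 K; t = 37.2.
G = 99.47·ln 37.2 − 161.1 = 99.47·3.6163 − 161.1 = 198.614.
Rounded: 199.

199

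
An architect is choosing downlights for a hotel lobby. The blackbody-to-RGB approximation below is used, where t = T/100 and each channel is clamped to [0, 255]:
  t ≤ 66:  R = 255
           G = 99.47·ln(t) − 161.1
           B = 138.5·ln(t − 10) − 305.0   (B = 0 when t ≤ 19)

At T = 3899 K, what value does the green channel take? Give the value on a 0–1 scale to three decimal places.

t = 3899/100 = 38.99; the t ≤ 66 branch applies.
G = 99.47·ln 38.99 − 161.1 = 99.47·3.6633 − 161.1 = 203.289.
On a 0–1 scale: 203.289/255 = 0.7972 → 0.797.

0.797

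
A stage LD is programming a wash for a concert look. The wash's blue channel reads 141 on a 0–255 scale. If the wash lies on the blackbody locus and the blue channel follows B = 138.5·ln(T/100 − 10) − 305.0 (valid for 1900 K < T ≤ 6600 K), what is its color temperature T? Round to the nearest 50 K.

3500 K

ln(t − 10) = (141 + 305.0) / 138.5 = 3.2202.
t − 10 = e^3.2202 = 25.034, so t = 35.034.
T = 100·t = 3503 K → 3500 K to the nearest 50 K.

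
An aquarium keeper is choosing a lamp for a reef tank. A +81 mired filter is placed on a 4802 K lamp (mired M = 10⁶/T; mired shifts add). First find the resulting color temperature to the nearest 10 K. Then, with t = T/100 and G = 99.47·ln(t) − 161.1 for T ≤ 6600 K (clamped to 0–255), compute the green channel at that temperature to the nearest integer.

M_in = 10⁶/4802 = 208.25; M_out = 208.25 + (+81) = 289.25.
T_out = 10⁶/289.25 = 3457.3 K → 3460 K; t = 34.6.
G = 99.47·ln 34.6 − 161.1 = 99.47·3.5439 − 161.1 = 191.407.
Rounded: 191.

191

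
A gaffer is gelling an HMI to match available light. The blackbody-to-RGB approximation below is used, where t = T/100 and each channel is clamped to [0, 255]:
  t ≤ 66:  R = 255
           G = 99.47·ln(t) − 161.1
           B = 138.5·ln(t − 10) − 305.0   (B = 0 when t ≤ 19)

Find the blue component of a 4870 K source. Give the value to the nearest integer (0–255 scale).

201

t = 4870/100 = 48.7; the t ≤ 66 branch applies.
B = 138.5·ln(48.7 − 10) − 305.0 = 138.5·ln 38.7 − 305.0 = 138.5·3.6558 − 305.0 = 201.334.
Rounded: 201.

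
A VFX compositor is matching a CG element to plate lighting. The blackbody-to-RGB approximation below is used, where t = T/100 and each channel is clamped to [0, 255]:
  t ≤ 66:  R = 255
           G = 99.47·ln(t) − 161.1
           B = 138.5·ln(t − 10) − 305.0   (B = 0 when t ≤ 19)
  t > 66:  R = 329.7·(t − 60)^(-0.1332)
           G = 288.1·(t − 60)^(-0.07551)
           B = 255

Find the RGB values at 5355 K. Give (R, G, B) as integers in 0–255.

(255, 235, 218)

t = 5355/100 = 53.55; the t ≤ 66 branch applies.
R = 255 by definition for t ≤ 66.
G = 99.47·ln 53.55 − 161.1 = 99.47·3.9806 − 161.1 = 234.852.
B = 138.5·ln(53.55 − 10) − 305.0 = 138.5·ln 43.55 − 305.0 = 138.5·3.7739 − 305.0 = 217.686.
Rounded: (255, 235, 218).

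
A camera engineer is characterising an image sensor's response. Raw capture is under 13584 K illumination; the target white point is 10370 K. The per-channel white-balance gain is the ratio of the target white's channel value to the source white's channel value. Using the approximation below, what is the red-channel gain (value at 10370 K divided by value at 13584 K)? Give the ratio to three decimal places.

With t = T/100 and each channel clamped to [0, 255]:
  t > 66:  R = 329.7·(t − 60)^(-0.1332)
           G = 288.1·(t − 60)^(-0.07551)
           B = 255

At 13584 K (t = 135.84):
  R = 329.7·(135.84 − 60)^(-0.1332) = 329.7·75.84^(-0.1332) = 329.7·0.56182 = 185.232.
At 10370 K (t = 103.7):
  R = 329.7·(103.7 − 60)^(-0.1332) = 329.7·43.7^(-0.1332) = 329.7·0.60463 = 199.346.
Gain = 199.346 / 185.232 = 1.0762 → 1.076.

1.076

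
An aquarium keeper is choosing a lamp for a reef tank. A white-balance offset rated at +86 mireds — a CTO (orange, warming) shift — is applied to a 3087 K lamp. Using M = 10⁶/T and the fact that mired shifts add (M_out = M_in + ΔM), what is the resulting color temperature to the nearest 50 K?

2450 K

M_in = 10⁶/3087 = 323.94 mireds.
M_out = 323.94 + (+86) = 409.94 mireds.
T_out = 10⁶/409.94 = 2439.4 K → 2450 K.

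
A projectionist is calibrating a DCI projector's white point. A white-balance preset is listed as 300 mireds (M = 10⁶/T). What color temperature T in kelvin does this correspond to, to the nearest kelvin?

3333 K

T = 10⁶ / 300 = 3333.33 K → 3333 K.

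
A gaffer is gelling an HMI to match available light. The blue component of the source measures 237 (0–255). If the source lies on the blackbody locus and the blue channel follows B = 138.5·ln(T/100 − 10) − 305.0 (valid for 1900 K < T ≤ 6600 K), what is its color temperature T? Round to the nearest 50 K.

ln(t − 10) = (237 + 305.0) / 138.5 = 3.9134.
t − 10 = e^3.9134 = 50.067, so t = 60.067.
T = 100·t = 6007 K → 6000 K to the nearest 50 K.

6000 K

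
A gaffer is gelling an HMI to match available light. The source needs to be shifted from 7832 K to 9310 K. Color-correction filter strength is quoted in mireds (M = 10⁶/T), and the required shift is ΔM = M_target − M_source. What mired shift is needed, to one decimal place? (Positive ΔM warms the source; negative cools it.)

M_source = 10⁶/7832 = 127.681; M_target = 10⁶/9310 = 107.411.
ΔM = 107.411 − 127.681 = -20.270 → -20.3 mireds, a cooling shift.

-20.3 mireds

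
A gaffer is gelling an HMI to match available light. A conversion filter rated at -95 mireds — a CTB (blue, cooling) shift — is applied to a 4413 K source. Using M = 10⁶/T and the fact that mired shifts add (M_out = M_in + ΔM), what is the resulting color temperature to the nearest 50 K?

7600 K

M_in = 10⁶/4413 = 226.60 mireds.
M_out = 226.60 + (-95) = 131.60 mireds.
T_out = 10⁶/131.60 = 7598.6 K → 7600 K.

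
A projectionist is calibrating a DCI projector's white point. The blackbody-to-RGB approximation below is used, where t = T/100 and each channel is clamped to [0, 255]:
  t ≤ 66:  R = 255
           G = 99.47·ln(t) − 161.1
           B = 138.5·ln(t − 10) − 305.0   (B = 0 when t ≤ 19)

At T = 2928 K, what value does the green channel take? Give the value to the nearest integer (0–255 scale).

t = 2928/100 = 29.28; the t ≤ 66 branch applies.
G = 99.47·ln 29.28 − 161.1 = 99.47·3.3769 − 161.1 = 174.801.
Rounded: 175.

175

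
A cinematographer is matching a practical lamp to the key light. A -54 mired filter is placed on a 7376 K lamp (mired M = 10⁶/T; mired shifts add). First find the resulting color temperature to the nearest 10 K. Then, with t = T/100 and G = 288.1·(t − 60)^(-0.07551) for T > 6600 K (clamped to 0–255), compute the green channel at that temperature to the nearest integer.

M_in = 10⁶/7376 = 135.57; M_out = 135.57 + (-54) = 81.57.
T_out = 10⁶/81.57 = 12258.7 K → 12260 K; t = 122.6.
G = 288.1·(122.6 − 60)^(-0.07551) = 288.1·62.6^(-0.07551) = 288.1·0.73171 = 210.806.
Rounded: 211.

211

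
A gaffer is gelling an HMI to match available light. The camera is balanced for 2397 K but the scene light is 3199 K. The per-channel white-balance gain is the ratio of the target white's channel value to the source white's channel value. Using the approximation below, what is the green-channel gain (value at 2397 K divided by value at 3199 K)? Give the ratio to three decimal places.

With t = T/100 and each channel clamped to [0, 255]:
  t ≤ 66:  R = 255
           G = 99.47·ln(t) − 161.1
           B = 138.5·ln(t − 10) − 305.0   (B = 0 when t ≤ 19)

0.844

At 3199 K (t = 31.99):
  G = 99.47·ln 31.99 − 161.1 = 99.47·3.4654 − 161.1 = 183.606.
At 2397 K (t = 23.97):
  G = 99.47·ln 23.97 − 161.1 = 99.47·3.1768 − 161.1 = 154.897.
Gain = 154.897 / 183.606 = 0.8436 → 0.844.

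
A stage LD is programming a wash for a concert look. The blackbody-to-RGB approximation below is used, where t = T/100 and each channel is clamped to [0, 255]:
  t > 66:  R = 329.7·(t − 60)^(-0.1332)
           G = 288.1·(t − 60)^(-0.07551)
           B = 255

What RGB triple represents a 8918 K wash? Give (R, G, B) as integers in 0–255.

t = 8918/100 = 89.18; the t > 66 branch applies.
R = 329.7·(89.18 − 60)^(-0.1332) = 329.7·29.18^(-0.1332) = 329.7·0.63804 = 210.363.
G = 288.1·(89.18 − 60)^(-0.07551) = 288.1·29.18^(-0.07551) = 288.1·0.77512 = 223.313.
B = 255 by definition for t > 66.
Rounded: (210, 223, 255).

(210, 223, 255)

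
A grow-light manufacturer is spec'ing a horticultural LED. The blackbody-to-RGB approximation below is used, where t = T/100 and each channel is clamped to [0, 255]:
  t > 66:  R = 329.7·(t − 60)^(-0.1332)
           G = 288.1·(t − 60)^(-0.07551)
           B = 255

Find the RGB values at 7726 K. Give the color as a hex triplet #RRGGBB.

t = 7726/100 = 77.26; the t > 66 branch applies.
R = 329.7·(77.26 − 60)^(-0.1332) = 329.7·17.26^(-0.1332) = 329.7·0.68427 = 225.603.
G = 288.1·(77.26 − 60)^(-0.07551) = 288.1·17.26^(-0.07551) = 288.1·0.80648 = 232.346.
B = 255 by definition for t > 66.
Rounded: (226, 232, 255).
In hex: #E2E8FF.

#E2E8FF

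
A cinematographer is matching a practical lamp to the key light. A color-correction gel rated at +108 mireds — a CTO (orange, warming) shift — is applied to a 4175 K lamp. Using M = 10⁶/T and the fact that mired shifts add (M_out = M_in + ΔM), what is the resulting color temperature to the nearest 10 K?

2880 K

M_in = 10⁶/4175 = 239.52 mireds.
M_out = 239.52 + (+108) = 347.52 mireds.
T_out = 10⁶/347.52 = 2877.5 K → 2880 K.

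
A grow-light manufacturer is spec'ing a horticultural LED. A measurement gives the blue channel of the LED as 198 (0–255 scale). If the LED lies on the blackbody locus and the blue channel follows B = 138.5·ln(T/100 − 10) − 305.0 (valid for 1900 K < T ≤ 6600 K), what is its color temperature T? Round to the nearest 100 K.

4800 K

ln(t − 10) = (198 + 305.0) / 138.5 = 3.6318.
t − 10 = e^3.6318 = 37.780, so t = 47.780.
T = 100·t = 4778 K → 4800 K to the nearest 100 K.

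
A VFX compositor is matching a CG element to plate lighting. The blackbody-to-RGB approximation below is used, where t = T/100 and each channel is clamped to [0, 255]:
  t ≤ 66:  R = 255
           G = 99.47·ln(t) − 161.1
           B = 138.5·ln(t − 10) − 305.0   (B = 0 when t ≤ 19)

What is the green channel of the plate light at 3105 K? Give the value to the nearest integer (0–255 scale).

181

t = 3105/100 = 31.05; the t ≤ 66 branch applies.
G = 99.47·ln 31.05 − 161.1 = 99.47·3.4356 − 161.1 = 180.639.
Rounded: 181.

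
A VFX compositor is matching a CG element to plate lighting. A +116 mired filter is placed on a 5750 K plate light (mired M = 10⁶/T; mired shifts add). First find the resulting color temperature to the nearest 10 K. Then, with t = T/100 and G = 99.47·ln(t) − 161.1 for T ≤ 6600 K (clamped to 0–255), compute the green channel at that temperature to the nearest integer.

191

M_in = 10⁶/5750 = 173.91; M_out = 173.91 + (+116) = 289.91.
T_out = 10⁶/289.91 = 3449.3 K → 3450 K; t = 34.5.
G = 99.47·ln 34.5 − 161.1 = 99.47·3.5410 − 161.1 = 191.119.
Rounded: 191.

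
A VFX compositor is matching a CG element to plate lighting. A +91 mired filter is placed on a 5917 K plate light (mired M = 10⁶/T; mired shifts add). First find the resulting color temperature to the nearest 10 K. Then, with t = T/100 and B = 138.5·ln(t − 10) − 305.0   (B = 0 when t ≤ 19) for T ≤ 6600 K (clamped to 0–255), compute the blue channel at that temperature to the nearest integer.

M_in = 10⁶/5917 = 169.00; M_out = 169.00 + (+91) = 260.00.
T_out = 10⁶/260.00 = 3846.1 K → 3850 K; t = 38.5.
B = 138.5·ln(38.5 − 10) − 305.0 = 138.5·ln 28.5 − 305.0 = 138.5·3.3499 − 305.0 = 158.962.
Rounded: 159.

159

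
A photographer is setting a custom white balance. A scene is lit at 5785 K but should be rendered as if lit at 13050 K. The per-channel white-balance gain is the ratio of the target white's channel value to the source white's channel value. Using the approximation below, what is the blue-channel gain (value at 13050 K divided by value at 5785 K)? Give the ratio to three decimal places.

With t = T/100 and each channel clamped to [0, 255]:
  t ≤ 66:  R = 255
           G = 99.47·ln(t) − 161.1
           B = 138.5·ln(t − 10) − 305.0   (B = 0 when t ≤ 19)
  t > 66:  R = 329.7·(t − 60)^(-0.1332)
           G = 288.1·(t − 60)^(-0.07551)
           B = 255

1.105

At 5785 K (t = 57.85):
  B = 138.5·ln(57.85 − 10) − 305.0 = 138.5·ln 47.85 − 305.0 = 138.5·3.8681 − 305.0 = 230.728.
At 13050 K (t = 130.5):
  B = 255 by definition for t > 66.
Gain = 255.000 / 230.728 = 1.1052 → 1.105.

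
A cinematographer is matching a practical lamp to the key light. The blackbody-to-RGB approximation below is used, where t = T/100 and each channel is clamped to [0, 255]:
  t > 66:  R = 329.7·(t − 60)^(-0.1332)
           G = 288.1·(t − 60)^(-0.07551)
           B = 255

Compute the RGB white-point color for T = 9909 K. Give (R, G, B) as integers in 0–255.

(202, 218, 255)

t = 9909/100 = 99.09; the t > 66 branch applies.
R = 329.7·(99.09 − 60)^(-0.1332) = 329.7·39.09^(-0.1332) = 329.7·0.61367 = 202.328.
G = 288.1·(99.09 − 60)^(-0.07551) = 288.1·39.09^(-0.07551) = 288.1·0.75820 = 218.437.
B = 255 by definition for t > 66.
Rounded: (202, 218, 255).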